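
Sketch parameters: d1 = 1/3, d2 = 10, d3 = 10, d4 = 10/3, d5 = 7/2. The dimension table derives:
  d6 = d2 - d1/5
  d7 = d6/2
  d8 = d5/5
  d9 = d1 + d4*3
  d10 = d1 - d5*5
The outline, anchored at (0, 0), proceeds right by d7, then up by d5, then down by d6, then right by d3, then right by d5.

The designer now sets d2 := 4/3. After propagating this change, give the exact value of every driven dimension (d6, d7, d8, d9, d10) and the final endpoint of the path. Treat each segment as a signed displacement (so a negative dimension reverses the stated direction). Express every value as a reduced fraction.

Apply edit: d2 := 4/3
  d6 = d2 - d1/5 = 19/15
  d7 = d6/2 = 19/30
  d8 = d5/5 = 7/10
  d9 = d1 + d4*3 = 31/3
  d10 = d1 - d5*5 = -103/6
Walk from origin (0, 0):
  seg 1: right by d7 = 19/30 → (19/30, 0)
  seg 2: up by d5 = 7/2 → (19/30, 7/2)
  seg 3: down by d6 = 19/15 → (19/30, 67/30)
  seg 4: right by d3 = 10 → (319/30, 67/30)
  seg 5: right by d5 = 7/2 → (212/15, 67/30)

d6 = 19/15
d7 = 19/30
d8 = 7/10
d9 = 31/3
d10 = -103/6
endpoint = (212/15, 67/30)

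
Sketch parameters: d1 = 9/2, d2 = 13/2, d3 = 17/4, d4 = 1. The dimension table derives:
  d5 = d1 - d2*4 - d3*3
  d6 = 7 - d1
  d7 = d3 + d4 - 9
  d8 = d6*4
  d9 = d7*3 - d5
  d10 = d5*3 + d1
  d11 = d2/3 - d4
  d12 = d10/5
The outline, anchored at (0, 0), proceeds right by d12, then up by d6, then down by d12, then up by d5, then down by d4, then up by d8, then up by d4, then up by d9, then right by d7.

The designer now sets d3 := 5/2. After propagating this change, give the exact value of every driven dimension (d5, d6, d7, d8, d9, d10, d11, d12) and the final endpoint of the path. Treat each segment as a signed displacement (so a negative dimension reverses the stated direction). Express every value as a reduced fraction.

d5 = -29
d6 = 5/2
d7 = -11/2
d8 = 10
d9 = 25/2
d10 = -165/2
d11 = 7/6
d12 = -33/2
endpoint = (-22, 25/2)

Apply edit: d3 := 5/2
  d5 = d1 - d2*4 - d3*3 = -29
  d6 = 7 - d1 = 5/2
  d7 = d3 + d4 - 9 = -11/2
  d8 = d6*4 = 10
  d9 = d7*3 - d5 = 25/2
  d10 = d5*3 + d1 = -165/2
  d11 = d2/3 - d4 = 7/6
  d12 = d10/5 = -33/2
Walk from origin (0, 0):
  seg 1: right by d12 = -33/2 → (-33/2, 0)
  seg 2: up by d6 = 5/2 → (-33/2, 5/2)
  seg 3: down by d12 = -33/2 → (-33/2, 19)
  seg 4: up by d5 = -29 → (-33/2, -10)
  seg 5: down by d4 = 1 → (-33/2, -11)
  seg 6: up by d8 = 10 → (-33/2, -1)
  seg 7: up by d4 = 1 → (-33/2, 0)
  seg 8: up by d9 = 25/2 → (-33/2, 25/2)
  seg 9: right by d7 = -11/2 → (-22, 25/2)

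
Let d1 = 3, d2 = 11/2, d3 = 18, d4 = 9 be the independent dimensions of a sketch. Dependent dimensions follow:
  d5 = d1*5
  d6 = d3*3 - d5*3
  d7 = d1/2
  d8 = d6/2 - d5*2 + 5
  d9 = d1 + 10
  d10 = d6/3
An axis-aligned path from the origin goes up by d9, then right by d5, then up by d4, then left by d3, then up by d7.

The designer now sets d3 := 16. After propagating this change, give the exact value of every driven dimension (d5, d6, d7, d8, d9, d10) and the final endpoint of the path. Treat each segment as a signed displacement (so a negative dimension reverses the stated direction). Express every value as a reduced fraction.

Apply edit: d3 := 16
  d5 = d1*5 = 15
  d6 = d3*3 - d5*3 = 3
  d7 = d1/2 = 3/2
  d8 = d6/2 - d5*2 + 5 = -47/2
  d9 = d1 + 10 = 13
  d10 = d6/3 = 1
Walk from origin (0, 0):
  seg 1: up by d9 = 13 → (0, 13)
  seg 2: right by d5 = 15 → (15, 13)
  seg 3: up by d4 = 9 → (15, 22)
  seg 4: left by d3 = 16 → (-1, 22)
  seg 5: up by d7 = 3/2 → (-1, 47/2)

d5 = 15
d6 = 3
d7 = 3/2
d8 = -47/2
d9 = 13
d10 = 1
endpoint = (-1, 47/2)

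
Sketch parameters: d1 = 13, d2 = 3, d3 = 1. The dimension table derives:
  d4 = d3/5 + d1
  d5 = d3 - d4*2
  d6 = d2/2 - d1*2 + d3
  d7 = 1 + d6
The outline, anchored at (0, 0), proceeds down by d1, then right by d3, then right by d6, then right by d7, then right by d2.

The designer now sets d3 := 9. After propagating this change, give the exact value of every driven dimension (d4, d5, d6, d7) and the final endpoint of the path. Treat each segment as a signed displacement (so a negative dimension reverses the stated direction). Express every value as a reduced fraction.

d4 = 74/5
d5 = -103/5
d6 = -31/2
d7 = -29/2
endpoint = (-18, -13)

Apply edit: d3 := 9
  d4 = d3/5 + d1 = 74/5
  d5 = d3 - d4*2 = -103/5
  d6 = d2/2 - d1*2 + d3 = -31/2
  d7 = 1 + d6 = -29/2
Walk from origin (0, 0):
  seg 1: down by d1 = 13 → (0, -13)
  seg 2: right by d3 = 9 → (9, -13)
  seg 3: right by d6 = -31/2 → (-13/2, -13)
  seg 4: right by d7 = -29/2 → (-21, -13)
  seg 5: right by d2 = 3 → (-18, -13)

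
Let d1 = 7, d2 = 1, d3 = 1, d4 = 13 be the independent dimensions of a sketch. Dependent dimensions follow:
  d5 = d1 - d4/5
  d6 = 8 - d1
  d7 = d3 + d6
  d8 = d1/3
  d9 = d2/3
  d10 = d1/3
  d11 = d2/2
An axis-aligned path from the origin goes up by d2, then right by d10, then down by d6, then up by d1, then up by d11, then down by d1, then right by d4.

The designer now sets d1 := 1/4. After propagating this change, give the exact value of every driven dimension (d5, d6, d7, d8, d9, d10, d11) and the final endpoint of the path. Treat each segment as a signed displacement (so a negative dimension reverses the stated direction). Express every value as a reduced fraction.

d5 = -47/20
d6 = 31/4
d7 = 35/4
d8 = 1/12
d9 = 1/3
d10 = 1/12
d11 = 1/2
endpoint = (157/12, -25/4)

Apply edit: d1 := 1/4
  d5 = d1 - d4/5 = -47/20
  d6 = 8 - d1 = 31/4
  d7 = d3 + d6 = 35/4
  d8 = d1/3 = 1/12
  d9 = d2/3 = 1/3
  d10 = d1/3 = 1/12
  d11 = d2/2 = 1/2
Walk from origin (0, 0):
  seg 1: up by d2 = 1 → (0, 1)
  seg 2: right by d10 = 1/12 → (1/12, 1)
  seg 3: down by d6 = 31/4 → (1/12, -27/4)
  seg 4: up by d1 = 1/4 → (1/12, -13/2)
  seg 5: up by d11 = 1/2 → (1/12, -6)
  seg 6: down by d1 = 1/4 → (1/12, -25/4)
  seg 7: right by d4 = 13 → (157/12, -25/4)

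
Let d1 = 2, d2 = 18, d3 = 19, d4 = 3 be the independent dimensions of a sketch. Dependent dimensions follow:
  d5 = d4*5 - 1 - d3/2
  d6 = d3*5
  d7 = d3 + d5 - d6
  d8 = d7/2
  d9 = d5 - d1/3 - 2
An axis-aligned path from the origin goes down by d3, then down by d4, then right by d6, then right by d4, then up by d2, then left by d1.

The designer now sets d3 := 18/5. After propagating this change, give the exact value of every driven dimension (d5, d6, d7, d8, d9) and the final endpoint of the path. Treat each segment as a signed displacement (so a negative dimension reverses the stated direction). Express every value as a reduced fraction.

Apply edit: d3 := 18/5
  d5 = d4*5 - 1 - d3/2 = 61/5
  d6 = d3*5 = 18
  d7 = d3 + d5 - d6 = -11/5
  d8 = d7/2 = -11/10
  d9 = d5 - d1/3 - 2 = 143/15
Walk from origin (0, 0):
  seg 1: down by d3 = 18/5 → (0, -18/5)
  seg 2: down by d4 = 3 → (0, -33/5)
  seg 3: right by d6 = 18 → (18, -33/5)
  seg 4: right by d4 = 3 → (21, -33/5)
  seg 5: up by d2 = 18 → (21, 57/5)
  seg 6: left by d1 = 2 → (19, 57/5)

d5 = 61/5
d6 = 18
d7 = -11/5
d8 = -11/10
d9 = 143/15
endpoint = (19, 57/5)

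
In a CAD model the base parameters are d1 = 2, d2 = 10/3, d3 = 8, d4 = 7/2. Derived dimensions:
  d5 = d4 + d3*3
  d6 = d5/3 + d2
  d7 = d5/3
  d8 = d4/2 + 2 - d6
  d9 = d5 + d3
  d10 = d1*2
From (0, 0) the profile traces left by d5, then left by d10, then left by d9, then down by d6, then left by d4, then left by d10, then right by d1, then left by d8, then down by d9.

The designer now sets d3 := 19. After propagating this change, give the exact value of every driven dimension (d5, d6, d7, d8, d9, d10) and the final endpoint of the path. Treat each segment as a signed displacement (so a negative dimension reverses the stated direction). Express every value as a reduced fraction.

d5 = 121/2
d6 = 47/2
d7 = 121/6
d8 = -79/4
d9 = 159/2
d10 = 4
endpoint = (-519/4, -103)

Apply edit: d3 := 19
  d5 = d4 + d3*3 = 121/2
  d6 = d5/3 + d2 = 47/2
  d7 = d5/3 = 121/6
  d8 = d4/2 + 2 - d6 = -79/4
  d9 = d5 + d3 = 159/2
  d10 = d1*2 = 4
Walk from origin (0, 0):
  seg 1: left by d5 = 121/2 → (-121/2, 0)
  seg 2: left by d10 = 4 → (-129/2, 0)
  seg 3: left by d9 = 159/2 → (-144, 0)
  seg 4: down by d6 = 47/2 → (-144, -47/2)
  seg 5: left by d4 = 7/2 → (-295/2, -47/2)
  seg 6: left by d10 = 4 → (-303/2, -47/2)
  seg 7: right by d1 = 2 → (-299/2, -47/2)
  seg 8: left by d8 = -79/4 → (-519/4, -47/2)
  seg 9: down by d9 = 159/2 → (-519/4, -103)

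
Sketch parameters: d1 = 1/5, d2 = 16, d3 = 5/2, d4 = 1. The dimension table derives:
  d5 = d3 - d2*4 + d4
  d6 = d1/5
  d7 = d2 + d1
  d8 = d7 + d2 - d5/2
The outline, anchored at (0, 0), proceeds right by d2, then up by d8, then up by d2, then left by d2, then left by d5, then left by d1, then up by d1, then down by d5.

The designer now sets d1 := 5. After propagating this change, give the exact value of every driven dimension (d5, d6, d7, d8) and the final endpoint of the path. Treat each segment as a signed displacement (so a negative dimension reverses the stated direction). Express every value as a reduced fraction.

Apply edit: d1 := 5
  d5 = d3 - d2*4 + d4 = -121/2
  d6 = d1/5 = 1
  d7 = d2 + d1 = 21
  d8 = d7 + d2 - d5/2 = 269/4
Walk from origin (0, 0):
  seg 1: right by d2 = 16 → (16, 0)
  seg 2: up by d8 = 269/4 → (16, 269/4)
  seg 3: up by d2 = 16 → (16, 333/4)
  seg 4: left by d2 = 16 → (0, 333/4)
  seg 5: left by d5 = -121/2 → (121/2, 333/4)
  seg 6: left by d1 = 5 → (111/2, 333/4)
  seg 7: up by d1 = 5 → (111/2, 353/4)
  seg 8: down by d5 = -121/2 → (111/2, 595/4)

d5 = -121/2
d6 = 1
d7 = 21
d8 = 269/4
endpoint = (111/2, 595/4)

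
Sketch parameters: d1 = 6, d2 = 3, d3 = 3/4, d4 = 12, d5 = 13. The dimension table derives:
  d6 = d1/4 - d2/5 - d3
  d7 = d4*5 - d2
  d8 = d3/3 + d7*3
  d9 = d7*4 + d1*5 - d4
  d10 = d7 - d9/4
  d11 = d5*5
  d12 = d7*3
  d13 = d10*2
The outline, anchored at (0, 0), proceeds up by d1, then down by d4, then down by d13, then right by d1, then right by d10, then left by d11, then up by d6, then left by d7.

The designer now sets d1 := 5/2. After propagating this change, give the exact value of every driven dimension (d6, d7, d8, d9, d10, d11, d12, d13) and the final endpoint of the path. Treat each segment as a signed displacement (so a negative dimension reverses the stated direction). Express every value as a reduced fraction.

Apply edit: d1 := 5/2
  d6 = d1/4 - d2/5 - d3 = -29/40
  d7 = d4*5 - d2 = 57
  d8 = d3/3 + d7*3 = 685/4
  d9 = d7*4 + d1*5 - d4 = 457/2
  d10 = d7 - d9/4 = -1/8
  d11 = d5*5 = 65
  d12 = d7*3 = 171
  d13 = d10*2 = -1/4
Walk from origin (0, 0):
  seg 1: up by d1 = 5/2 → (0, 5/2)
  seg 2: down by d4 = 12 → (0, -19/2)
  seg 3: down by d13 = -1/4 → (0, -37/4)
  seg 4: right by d1 = 5/2 → (5/2, -37/4)
  seg 5: right by d10 = -1/8 → (19/8, -37/4)
  seg 6: left by d11 = 65 → (-501/8, -37/4)
  seg 7: up by d6 = -29/40 → (-501/8, -399/40)
  seg 8: left by d7 = 57 → (-957/8, -399/40)

d6 = -29/40
d7 = 57
d8 = 685/4
d9 = 457/2
d10 = -1/8
d11 = 65
d12 = 171
d13 = -1/4
endpoint = (-957/8, -399/40)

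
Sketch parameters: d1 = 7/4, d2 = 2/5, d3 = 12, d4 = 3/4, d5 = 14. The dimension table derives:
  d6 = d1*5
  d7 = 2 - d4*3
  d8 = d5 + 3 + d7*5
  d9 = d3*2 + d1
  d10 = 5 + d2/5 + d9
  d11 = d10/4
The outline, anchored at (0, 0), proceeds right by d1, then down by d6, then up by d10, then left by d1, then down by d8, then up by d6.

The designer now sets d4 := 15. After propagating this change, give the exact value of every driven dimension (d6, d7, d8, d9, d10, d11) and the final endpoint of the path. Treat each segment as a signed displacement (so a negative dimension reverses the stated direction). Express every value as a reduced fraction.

Apply edit: d4 := 15
  d6 = d1*5 = 35/4
  d7 = 2 - d4*3 = -43
  d8 = d5 + 3 + d7*5 = -198
  d9 = d3*2 + d1 = 103/4
  d10 = 5 + d2/5 + d9 = 3083/100
  d11 = d10/4 = 3083/400
Walk from origin (0, 0):
  seg 1: right by d1 = 7/4 → (7/4, 0)
  seg 2: down by d6 = 35/4 → (7/4, -35/4)
  seg 3: up by d10 = 3083/100 → (7/4, 552/25)
  seg 4: left by d1 = 7/4 → (0, 552/25)
  seg 5: down by d8 = -198 → (0, 5502/25)
  seg 6: up by d6 = 35/4 → (0, 22883/100)

d6 = 35/4
d7 = -43
d8 = -198
d9 = 103/4
d10 = 3083/100
d11 = 3083/400
endpoint = (0, 22883/100)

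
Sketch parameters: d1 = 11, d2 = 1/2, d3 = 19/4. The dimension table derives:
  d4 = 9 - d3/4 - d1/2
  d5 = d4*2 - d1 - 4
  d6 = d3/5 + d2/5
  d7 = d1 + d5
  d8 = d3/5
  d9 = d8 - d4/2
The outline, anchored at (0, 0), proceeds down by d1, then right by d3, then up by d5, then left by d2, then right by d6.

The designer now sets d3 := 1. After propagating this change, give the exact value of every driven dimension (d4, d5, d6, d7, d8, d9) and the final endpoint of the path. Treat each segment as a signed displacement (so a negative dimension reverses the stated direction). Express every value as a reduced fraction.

Apply edit: d3 := 1
  d4 = 9 - d3/4 - d1/2 = 13/4
  d5 = d4*2 - d1 - 4 = -17/2
  d6 = d3/5 + d2/5 = 3/10
  d7 = d1 + d5 = 5/2
  d8 = d3/5 = 1/5
  d9 = d8 - d4/2 = -57/40
Walk from origin (0, 0):
  seg 1: down by d1 = 11 → (0, -11)
  seg 2: right by d3 = 1 → (1, -11)
  seg 3: up by d5 = -17/2 → (1, -39/2)
  seg 4: left by d2 = 1/2 → (1/2, -39/2)
  seg 5: right by d6 = 3/10 → (4/5, -39/2)

d4 = 13/4
d5 = -17/2
d6 = 3/10
d7 = 5/2
d8 = 1/5
d9 = -57/40
endpoint = (4/5, -39/2)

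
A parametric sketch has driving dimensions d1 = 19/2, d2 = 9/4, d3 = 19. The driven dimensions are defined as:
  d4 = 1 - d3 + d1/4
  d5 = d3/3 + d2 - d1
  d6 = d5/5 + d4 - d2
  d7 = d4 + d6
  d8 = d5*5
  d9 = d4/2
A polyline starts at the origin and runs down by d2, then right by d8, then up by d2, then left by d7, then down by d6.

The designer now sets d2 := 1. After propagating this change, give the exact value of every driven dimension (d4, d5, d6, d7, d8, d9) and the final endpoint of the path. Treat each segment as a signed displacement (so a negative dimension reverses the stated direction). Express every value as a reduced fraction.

d4 = -125/8
d5 = -13/6
d6 = -2047/120
d7 = -1961/60
d8 = -65/6
d9 = -125/16
endpoint = (437/20, 2047/120)

Apply edit: d2 := 1
  d4 = 1 - d3 + d1/4 = -125/8
  d5 = d3/3 + d2 - d1 = -13/6
  d6 = d5/5 + d4 - d2 = -2047/120
  d7 = d4 + d6 = -1961/60
  d8 = d5*5 = -65/6
  d9 = d4/2 = -125/16
Walk from origin (0, 0):
  seg 1: down by d2 = 1 → (0, -1)
  seg 2: right by d8 = -65/6 → (-65/6, -1)
  seg 3: up by d2 = 1 → (-65/6, 0)
  seg 4: left by d7 = -1961/60 → (437/20, 0)
  seg 5: down by d6 = -2047/120 → (437/20, 2047/120)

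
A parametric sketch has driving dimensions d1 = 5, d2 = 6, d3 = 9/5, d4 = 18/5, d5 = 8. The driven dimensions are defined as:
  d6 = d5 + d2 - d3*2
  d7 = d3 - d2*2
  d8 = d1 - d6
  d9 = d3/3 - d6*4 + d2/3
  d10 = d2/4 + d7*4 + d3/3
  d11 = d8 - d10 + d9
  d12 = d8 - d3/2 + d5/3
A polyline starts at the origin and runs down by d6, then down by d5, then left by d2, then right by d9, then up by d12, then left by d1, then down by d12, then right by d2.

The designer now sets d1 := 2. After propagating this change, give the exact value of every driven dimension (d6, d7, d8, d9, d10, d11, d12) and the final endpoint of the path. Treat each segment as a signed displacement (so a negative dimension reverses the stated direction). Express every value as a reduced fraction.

d6 = 52/5
d7 = -51/5
d8 = -42/5
d9 = -39
d10 = -387/10
d11 = -87/10
d12 = -199/30
endpoint = (-41, -92/5)

Apply edit: d1 := 2
  d6 = d5 + d2 - d3*2 = 52/5
  d7 = d3 - d2*2 = -51/5
  d8 = d1 - d6 = -42/5
  d9 = d3/3 - d6*4 + d2/3 = -39
  d10 = d2/4 + d7*4 + d3/3 = -387/10
  d11 = d8 - d10 + d9 = -87/10
  d12 = d8 - d3/2 + d5/3 = -199/30
Walk from origin (0, 0):
  seg 1: down by d6 = 52/5 → (0, -52/5)
  seg 2: down by d5 = 8 → (0, -92/5)
  seg 3: left by d2 = 6 → (-6, -92/5)
  seg 4: right by d9 = -39 → (-45, -92/5)
  seg 5: up by d12 = -199/30 → (-45, -751/30)
  seg 6: left by d1 = 2 → (-47, -751/30)
  seg 7: down by d12 = -199/30 → (-47, -92/5)
  seg 8: right by d2 = 6 → (-41, -92/5)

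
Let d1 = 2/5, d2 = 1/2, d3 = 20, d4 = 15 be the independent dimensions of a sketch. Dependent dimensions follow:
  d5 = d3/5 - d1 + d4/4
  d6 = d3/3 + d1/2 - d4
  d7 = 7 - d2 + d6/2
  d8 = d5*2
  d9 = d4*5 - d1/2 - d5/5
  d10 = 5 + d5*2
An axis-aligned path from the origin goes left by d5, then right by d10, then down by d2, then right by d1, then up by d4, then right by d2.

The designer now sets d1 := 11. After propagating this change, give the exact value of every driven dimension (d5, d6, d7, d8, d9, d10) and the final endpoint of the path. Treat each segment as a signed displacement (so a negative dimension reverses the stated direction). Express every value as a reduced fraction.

d5 = -13/4
d6 = -17/6
d7 = 61/12
d8 = -13/2
d9 = 1403/20
d10 = -3/2
endpoint = (53/4, 29/2)

Apply edit: d1 := 11
  d5 = d3/5 - d1 + d4/4 = -13/4
  d6 = d3/3 + d1/2 - d4 = -17/6
  d7 = 7 - d2 + d6/2 = 61/12
  d8 = d5*2 = -13/2
  d9 = d4*5 - d1/2 - d5/5 = 1403/20
  d10 = 5 + d5*2 = -3/2
Walk from origin (0, 0):
  seg 1: left by d5 = -13/4 → (13/4, 0)
  seg 2: right by d10 = -3/2 → (7/4, 0)
  seg 3: down by d2 = 1/2 → (7/4, -1/2)
  seg 4: right by d1 = 11 → (51/4, -1/2)
  seg 5: up by d4 = 15 → (51/4, 29/2)
  seg 6: right by d2 = 1/2 → (53/4, 29/2)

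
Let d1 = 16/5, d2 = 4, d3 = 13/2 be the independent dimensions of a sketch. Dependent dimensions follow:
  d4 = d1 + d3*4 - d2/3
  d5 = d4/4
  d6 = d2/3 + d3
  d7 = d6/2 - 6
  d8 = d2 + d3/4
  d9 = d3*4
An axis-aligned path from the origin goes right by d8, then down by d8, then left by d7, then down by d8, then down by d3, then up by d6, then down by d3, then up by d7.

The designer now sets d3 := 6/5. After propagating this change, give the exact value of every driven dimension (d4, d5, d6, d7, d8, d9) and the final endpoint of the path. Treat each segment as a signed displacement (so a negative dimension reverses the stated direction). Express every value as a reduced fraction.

d4 = 20/3
d5 = 5/3
d6 = 38/15
d7 = -71/15
d8 = 43/10
d9 = 24/5
endpoint = (271/30, -66/5)

Apply edit: d3 := 6/5
  d4 = d1 + d3*4 - d2/3 = 20/3
  d5 = d4/4 = 5/3
  d6 = d2/3 + d3 = 38/15
  d7 = d6/2 - 6 = -71/15
  d8 = d2 + d3/4 = 43/10
  d9 = d3*4 = 24/5
Walk from origin (0, 0):
  seg 1: right by d8 = 43/10 → (43/10, 0)
  seg 2: down by d8 = 43/10 → (43/10, -43/10)
  seg 3: left by d7 = -71/15 → (271/30, -43/10)
  seg 4: down by d8 = 43/10 → (271/30, -43/5)
  seg 5: down by d3 = 6/5 → (271/30, -49/5)
  seg 6: up by d6 = 38/15 → (271/30, -109/15)
  seg 7: down by d3 = 6/5 → (271/30, -127/15)
  seg 8: up by d7 = -71/15 → (271/30, -66/5)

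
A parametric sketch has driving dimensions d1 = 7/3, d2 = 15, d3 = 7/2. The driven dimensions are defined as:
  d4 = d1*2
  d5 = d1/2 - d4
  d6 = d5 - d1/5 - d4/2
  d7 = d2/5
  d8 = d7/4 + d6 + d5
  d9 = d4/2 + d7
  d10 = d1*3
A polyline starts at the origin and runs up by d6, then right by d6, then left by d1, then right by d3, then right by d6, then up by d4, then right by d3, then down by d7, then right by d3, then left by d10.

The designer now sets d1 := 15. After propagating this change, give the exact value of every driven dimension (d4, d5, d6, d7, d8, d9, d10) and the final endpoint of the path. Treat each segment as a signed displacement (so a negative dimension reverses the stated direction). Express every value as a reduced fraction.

Apply edit: d1 := 15
  d4 = d1*2 = 30
  d5 = d1/2 - d4 = -45/2
  d6 = d5 - d1/5 - d4/2 = -81/2
  d7 = d2/5 = 3
  d8 = d7/4 + d6 + d5 = -249/4
  d9 = d4/2 + d7 = 18
  d10 = d1*3 = 45
Walk from origin (0, 0):
  seg 1: up by d6 = -81/2 → (0, -81/2)
  seg 2: right by d6 = -81/2 → (-81/2, -81/2)
  seg 3: left by d1 = 15 → (-111/2, -81/2)
  seg 4: right by d3 = 7/2 → (-52, -81/2)
  seg 5: right by d6 = -81/2 → (-185/2, -81/2)
  seg 6: up by d4 = 30 → (-185/2, -21/2)
  seg 7: right by d3 = 7/2 → (-89, -21/2)
  seg 8: down by d7 = 3 → (-89, -27/2)
  seg 9: right by d3 = 7/2 → (-171/2, -27/2)
  seg 10: left by d10 = 45 → (-261/2, -27/2)

d4 = 30
d5 = -45/2
d6 = -81/2
d7 = 3
d8 = -249/4
d9 = 18
d10 = 45
endpoint = (-261/2, -27/2)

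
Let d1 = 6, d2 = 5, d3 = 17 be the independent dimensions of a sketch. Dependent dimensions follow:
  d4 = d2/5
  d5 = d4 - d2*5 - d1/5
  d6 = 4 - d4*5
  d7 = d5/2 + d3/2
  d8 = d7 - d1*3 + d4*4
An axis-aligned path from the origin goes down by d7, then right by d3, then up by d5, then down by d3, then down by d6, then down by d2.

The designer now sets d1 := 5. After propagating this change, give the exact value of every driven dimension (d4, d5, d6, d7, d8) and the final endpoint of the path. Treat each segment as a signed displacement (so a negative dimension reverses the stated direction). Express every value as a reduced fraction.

d4 = 1
d5 = -25
d6 = -1
d7 = -4
d8 = -15
endpoint = (17, -42)

Apply edit: d1 := 5
  d4 = d2/5 = 1
  d5 = d4 - d2*5 - d1/5 = -25
  d6 = 4 - d4*5 = -1
  d7 = d5/2 + d3/2 = -4
  d8 = d7 - d1*3 + d4*4 = -15
Walk from origin (0, 0):
  seg 1: down by d7 = -4 → (0, 4)
  seg 2: right by d3 = 17 → (17, 4)
  seg 3: up by d5 = -25 → (17, -21)
  seg 4: down by d3 = 17 → (17, -38)
  seg 5: down by d6 = -1 → (17, -37)
  seg 6: down by d2 = 5 → (17, -42)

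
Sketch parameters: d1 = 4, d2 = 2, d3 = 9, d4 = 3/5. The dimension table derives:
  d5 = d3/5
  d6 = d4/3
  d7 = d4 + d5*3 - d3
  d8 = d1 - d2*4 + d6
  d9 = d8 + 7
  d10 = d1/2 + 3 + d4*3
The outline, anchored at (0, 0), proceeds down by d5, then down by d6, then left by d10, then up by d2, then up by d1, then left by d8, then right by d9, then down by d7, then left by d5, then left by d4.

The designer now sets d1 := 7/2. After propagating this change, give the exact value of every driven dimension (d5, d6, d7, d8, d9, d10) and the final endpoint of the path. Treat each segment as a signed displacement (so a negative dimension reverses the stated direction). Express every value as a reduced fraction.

d5 = 9/5
d6 = 1/5
d7 = -3
d8 = -43/10
d9 = 27/10
d10 = 131/20
endpoint = (-39/20, 13/2)

Apply edit: d1 := 7/2
  d5 = d3/5 = 9/5
  d6 = d4/3 = 1/5
  d7 = d4 + d5*3 - d3 = -3
  d8 = d1 - d2*4 + d6 = -43/10
  d9 = d8 + 7 = 27/10
  d10 = d1/2 + 3 + d4*3 = 131/20
Walk from origin (0, 0):
  seg 1: down by d5 = 9/5 → (0, -9/5)
  seg 2: down by d6 = 1/5 → (0, -2)
  seg 3: left by d10 = 131/20 → (-131/20, -2)
  seg 4: up by d2 = 2 → (-131/20, 0)
  seg 5: up by d1 = 7/2 → (-131/20, 7/2)
  seg 6: left by d8 = -43/10 → (-9/4, 7/2)
  seg 7: right by d9 = 27/10 → (9/20, 7/2)
  seg 8: down by d7 = -3 → (9/20, 13/2)
  seg 9: left by d5 = 9/5 → (-27/20, 13/2)
  seg 10: left by d4 = 3/5 → (-39/20, 13/2)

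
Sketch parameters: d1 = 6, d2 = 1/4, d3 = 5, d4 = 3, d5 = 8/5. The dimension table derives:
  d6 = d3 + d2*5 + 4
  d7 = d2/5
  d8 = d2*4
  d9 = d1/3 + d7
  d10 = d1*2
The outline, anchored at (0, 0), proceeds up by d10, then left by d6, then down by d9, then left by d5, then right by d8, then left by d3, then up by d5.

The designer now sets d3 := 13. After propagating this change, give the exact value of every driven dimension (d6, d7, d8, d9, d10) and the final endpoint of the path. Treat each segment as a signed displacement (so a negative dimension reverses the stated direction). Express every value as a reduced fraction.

d6 = 73/4
d7 = 1/20
d8 = 1
d9 = 41/20
d10 = 12
endpoint = (-637/20, 231/20)

Apply edit: d3 := 13
  d6 = d3 + d2*5 + 4 = 73/4
  d7 = d2/5 = 1/20
  d8 = d2*4 = 1
  d9 = d1/3 + d7 = 41/20
  d10 = d1*2 = 12
Walk from origin (0, 0):
  seg 1: up by d10 = 12 → (0, 12)
  seg 2: left by d6 = 73/4 → (-73/4, 12)
  seg 3: down by d9 = 41/20 → (-73/4, 199/20)
  seg 4: left by d5 = 8/5 → (-397/20, 199/20)
  seg 5: right by d8 = 1 → (-377/20, 199/20)
  seg 6: left by d3 = 13 → (-637/20, 199/20)
  seg 7: up by d5 = 8/5 → (-637/20, 231/20)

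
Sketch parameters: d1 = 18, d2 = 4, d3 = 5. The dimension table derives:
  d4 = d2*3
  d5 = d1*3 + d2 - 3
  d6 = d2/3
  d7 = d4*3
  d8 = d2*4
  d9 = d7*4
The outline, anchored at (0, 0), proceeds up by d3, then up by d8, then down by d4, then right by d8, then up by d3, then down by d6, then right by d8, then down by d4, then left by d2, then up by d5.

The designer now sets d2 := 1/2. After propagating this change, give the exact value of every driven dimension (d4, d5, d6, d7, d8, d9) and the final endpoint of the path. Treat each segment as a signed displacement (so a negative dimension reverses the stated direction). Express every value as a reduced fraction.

Apply edit: d2 := 1/2
  d4 = d2*3 = 3/2
  d5 = d1*3 + d2 - 3 = 103/2
  d6 = d2/3 = 1/6
  d7 = d4*3 = 9/2
  d8 = d2*4 = 2
  d9 = d7*4 = 18
Walk from origin (0, 0):
  seg 1: up by d3 = 5 → (0, 5)
  seg 2: up by d8 = 2 → (0, 7)
  seg 3: down by d4 = 3/2 → (0, 11/2)
  seg 4: right by d8 = 2 → (2, 11/2)
  seg 5: up by d3 = 5 → (2, 21/2)
  seg 6: down by d6 = 1/6 → (2, 31/3)
  seg 7: right by d8 = 2 → (4, 31/3)
  seg 8: down by d4 = 3/2 → (4, 53/6)
  seg 9: left by d2 = 1/2 → (7/2, 53/6)
  seg 10: up by d5 = 103/2 → (7/2, 181/3)

d4 = 3/2
d5 = 103/2
d6 = 1/6
d7 = 9/2
d8 = 2
d9 = 18
endpoint = (7/2, 181/3)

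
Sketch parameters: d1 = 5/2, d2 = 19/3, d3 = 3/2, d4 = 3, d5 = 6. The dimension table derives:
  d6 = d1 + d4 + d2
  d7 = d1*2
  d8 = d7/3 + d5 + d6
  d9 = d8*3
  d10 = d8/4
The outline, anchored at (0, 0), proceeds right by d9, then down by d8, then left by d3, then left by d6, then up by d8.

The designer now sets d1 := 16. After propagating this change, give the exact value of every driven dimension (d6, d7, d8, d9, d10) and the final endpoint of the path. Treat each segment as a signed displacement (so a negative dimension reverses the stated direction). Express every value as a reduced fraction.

d6 = 76/3
d7 = 32
d8 = 42
d9 = 126
d10 = 21/2
endpoint = (595/6, 0)

Apply edit: d1 := 16
  d6 = d1 + d4 + d2 = 76/3
  d7 = d1*2 = 32
  d8 = d7/3 + d5 + d6 = 42
  d9 = d8*3 = 126
  d10 = d8/4 = 21/2
Walk from origin (0, 0):
  seg 1: right by d9 = 126 → (126, 0)
  seg 2: down by d8 = 42 → (126, -42)
  seg 3: left by d3 = 3/2 → (249/2, -42)
  seg 4: left by d6 = 76/3 → (595/6, -42)
  seg 5: up by d8 = 42 → (595/6, 0)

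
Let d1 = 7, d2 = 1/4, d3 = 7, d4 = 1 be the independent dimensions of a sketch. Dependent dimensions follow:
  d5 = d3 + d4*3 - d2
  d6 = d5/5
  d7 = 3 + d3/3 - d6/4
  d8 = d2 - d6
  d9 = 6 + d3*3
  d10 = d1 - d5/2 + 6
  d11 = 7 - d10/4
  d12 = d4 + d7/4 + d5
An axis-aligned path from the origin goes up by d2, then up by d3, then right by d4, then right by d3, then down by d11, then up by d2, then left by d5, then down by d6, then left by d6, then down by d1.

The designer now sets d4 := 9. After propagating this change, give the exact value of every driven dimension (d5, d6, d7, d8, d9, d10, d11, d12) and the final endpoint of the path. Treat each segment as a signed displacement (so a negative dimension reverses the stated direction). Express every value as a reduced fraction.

d5 = 135/4
d6 = 27/4
d7 = 175/48
d8 = -13/2
d9 = 27
d10 = -31/8
d11 = 255/32
d12 = 8383/192
endpoint = (-49/2, -455/32)

Apply edit: d4 := 9
  d5 = d3 + d4*3 - d2 = 135/4
  d6 = d5/5 = 27/4
  d7 = 3 + d3/3 - d6/4 = 175/48
  d8 = d2 - d6 = -13/2
  d9 = 6 + d3*3 = 27
  d10 = d1 - d5/2 + 6 = -31/8
  d11 = 7 - d10/4 = 255/32
  d12 = d4 + d7/4 + d5 = 8383/192
Walk from origin (0, 0):
  seg 1: up by d2 = 1/4 → (0, 1/4)
  seg 2: up by d3 = 7 → (0, 29/4)
  seg 3: right by d4 = 9 → (9, 29/4)
  seg 4: right by d3 = 7 → (16, 29/4)
  seg 5: down by d11 = 255/32 → (16, -23/32)
  seg 6: up by d2 = 1/4 → (16, -15/32)
  seg 7: left by d5 = 135/4 → (-71/4, -15/32)
  seg 8: down by d6 = 27/4 → (-71/4, -231/32)
  seg 9: left by d6 = 27/4 → (-49/2, -231/32)
  seg 10: down by d1 = 7 → (-49/2, -455/32)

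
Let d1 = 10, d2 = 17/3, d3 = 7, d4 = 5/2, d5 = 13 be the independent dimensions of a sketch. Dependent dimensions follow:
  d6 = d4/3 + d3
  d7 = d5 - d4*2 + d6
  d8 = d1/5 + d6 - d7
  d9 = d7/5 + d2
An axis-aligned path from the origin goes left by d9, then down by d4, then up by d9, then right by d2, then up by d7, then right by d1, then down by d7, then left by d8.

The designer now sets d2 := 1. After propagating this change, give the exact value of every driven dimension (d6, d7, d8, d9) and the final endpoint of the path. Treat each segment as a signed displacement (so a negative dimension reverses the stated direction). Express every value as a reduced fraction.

Apply edit: d2 := 1
  d6 = d4/3 + d3 = 47/6
  d7 = d5 - d4*2 + d6 = 95/6
  d8 = d1/5 + d6 - d7 = -6
  d9 = d7/5 + d2 = 25/6
Walk from origin (0, 0):
  seg 1: left by d9 = 25/6 → (-25/6, 0)
  seg 2: down by d4 = 5/2 → (-25/6, -5/2)
  seg 3: up by d9 = 25/6 → (-25/6, 5/3)
  seg 4: right by d2 = 1 → (-19/6, 5/3)
  seg 5: up by d7 = 95/6 → (-19/6, 35/2)
  seg 6: right by d1 = 10 → (41/6, 35/2)
  seg 7: down by d7 = 95/6 → (41/6, 5/3)
  seg 8: left by d8 = -6 → (77/6, 5/3)

d6 = 47/6
d7 = 95/6
d8 = -6
d9 = 25/6
endpoint = (77/6, 5/3)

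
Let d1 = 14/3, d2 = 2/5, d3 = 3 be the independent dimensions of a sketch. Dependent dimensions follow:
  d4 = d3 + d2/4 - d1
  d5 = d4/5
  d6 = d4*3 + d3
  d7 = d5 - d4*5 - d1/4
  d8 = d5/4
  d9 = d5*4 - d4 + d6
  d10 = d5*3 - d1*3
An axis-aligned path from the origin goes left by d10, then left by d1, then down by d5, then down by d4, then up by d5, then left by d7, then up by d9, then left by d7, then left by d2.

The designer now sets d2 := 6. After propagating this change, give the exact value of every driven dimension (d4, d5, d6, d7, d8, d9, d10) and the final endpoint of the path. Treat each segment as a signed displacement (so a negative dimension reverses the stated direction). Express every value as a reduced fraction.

d4 = -1/6
d5 = -1/30
d6 = 5/2
d7 = -11/30
d8 = -1/120
d9 = 38/15
d10 = -141/10
endpoint = (25/6, 27/10)

Apply edit: d2 := 6
  d4 = d3 + d2/4 - d1 = -1/6
  d5 = d4/5 = -1/30
  d6 = d4*3 + d3 = 5/2
  d7 = d5 - d4*5 - d1/4 = -11/30
  d8 = d5/4 = -1/120
  d9 = d5*4 - d4 + d6 = 38/15
  d10 = d5*3 - d1*3 = -141/10
Walk from origin (0, 0):
  seg 1: left by d10 = -141/10 → (141/10, 0)
  seg 2: left by d1 = 14/3 → (283/30, 0)
  seg 3: down by d5 = -1/30 → (283/30, 1/30)
  seg 4: down by d4 = -1/6 → (283/30, 1/5)
  seg 5: up by d5 = -1/30 → (283/30, 1/6)
  seg 6: left by d7 = -11/30 → (49/5, 1/6)
  seg 7: up by d9 = 38/15 → (49/5, 27/10)
  seg 8: left by d7 = -11/30 → (61/6, 27/10)
  seg 9: left by d2 = 6 → (25/6, 27/10)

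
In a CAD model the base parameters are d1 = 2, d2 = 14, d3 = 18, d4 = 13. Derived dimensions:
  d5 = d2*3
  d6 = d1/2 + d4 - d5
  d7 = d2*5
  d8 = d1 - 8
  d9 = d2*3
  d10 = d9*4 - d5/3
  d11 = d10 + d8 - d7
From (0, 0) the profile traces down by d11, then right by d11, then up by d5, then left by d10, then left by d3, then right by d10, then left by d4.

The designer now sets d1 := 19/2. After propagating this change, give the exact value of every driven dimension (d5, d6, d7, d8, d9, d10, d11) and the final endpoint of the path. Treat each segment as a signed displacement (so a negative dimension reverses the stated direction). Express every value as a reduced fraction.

d5 = 42
d6 = -97/4
d7 = 70
d8 = 3/2
d9 = 42
d10 = 154
d11 = 171/2
endpoint = (109/2, -87/2)

Apply edit: d1 := 19/2
  d5 = d2*3 = 42
  d6 = d1/2 + d4 - d5 = -97/4
  d7 = d2*5 = 70
  d8 = d1 - 8 = 3/2
  d9 = d2*3 = 42
  d10 = d9*4 - d5/3 = 154
  d11 = d10 + d8 - d7 = 171/2
Walk from origin (0, 0):
  seg 1: down by d11 = 171/2 → (0, -171/2)
  seg 2: right by d11 = 171/2 → (171/2, -171/2)
  seg 3: up by d5 = 42 → (171/2, -87/2)
  seg 4: left by d10 = 154 → (-137/2, -87/2)
  seg 5: left by d3 = 18 → (-173/2, -87/2)
  seg 6: right by d10 = 154 → (135/2, -87/2)
  seg 7: left by d4 = 13 → (109/2, -87/2)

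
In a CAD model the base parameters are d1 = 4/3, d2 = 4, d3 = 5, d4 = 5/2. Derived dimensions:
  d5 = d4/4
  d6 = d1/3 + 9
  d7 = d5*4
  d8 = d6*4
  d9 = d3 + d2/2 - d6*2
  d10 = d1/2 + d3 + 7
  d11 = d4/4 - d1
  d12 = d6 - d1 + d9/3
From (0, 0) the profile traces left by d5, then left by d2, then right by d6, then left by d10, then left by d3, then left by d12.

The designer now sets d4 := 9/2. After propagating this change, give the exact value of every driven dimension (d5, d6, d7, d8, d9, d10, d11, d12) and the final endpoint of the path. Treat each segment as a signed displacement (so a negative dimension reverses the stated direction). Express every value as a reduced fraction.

d5 = 9/8
d6 = 85/9
d7 = 9/2
d8 = 340/9
d9 = -107/9
d10 = 38/3
d11 = -5/24
d12 = 112/27
endpoint = (-3779/216, 0)

Apply edit: d4 := 9/2
  d5 = d4/4 = 9/8
  d6 = d1/3 + 9 = 85/9
  d7 = d5*4 = 9/2
  d8 = d6*4 = 340/9
  d9 = d3 + d2/2 - d6*2 = -107/9
  d10 = d1/2 + d3 + 7 = 38/3
  d11 = d4/4 - d1 = -5/24
  d12 = d6 - d1 + d9/3 = 112/27
Walk from origin (0, 0):
  seg 1: left by d5 = 9/8 → (-9/8, 0)
  seg 2: left by d2 = 4 → (-41/8, 0)
  seg 3: right by d6 = 85/9 → (311/72, 0)
  seg 4: left by d10 = 38/3 → (-601/72, 0)
  seg 5: left by d3 = 5 → (-961/72, 0)
  seg 6: left by d12 = 112/27 → (-3779/216, 0)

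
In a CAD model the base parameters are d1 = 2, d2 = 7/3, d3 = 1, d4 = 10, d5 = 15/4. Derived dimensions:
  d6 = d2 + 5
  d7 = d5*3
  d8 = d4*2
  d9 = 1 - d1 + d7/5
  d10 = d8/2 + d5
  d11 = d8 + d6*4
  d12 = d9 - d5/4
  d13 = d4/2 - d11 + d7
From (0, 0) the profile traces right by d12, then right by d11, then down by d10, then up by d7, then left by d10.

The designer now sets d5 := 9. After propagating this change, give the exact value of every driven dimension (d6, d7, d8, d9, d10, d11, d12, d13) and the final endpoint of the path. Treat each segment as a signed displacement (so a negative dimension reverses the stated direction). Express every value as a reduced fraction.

d6 = 22/3
d7 = 27
d8 = 20
d9 = 22/5
d10 = 19
d11 = 148/3
d12 = 43/20
d13 = -52/3
endpoint = (1949/60, 8)

Apply edit: d5 := 9
  d6 = d2 + 5 = 22/3
  d7 = d5*3 = 27
  d8 = d4*2 = 20
  d9 = 1 - d1 + d7/5 = 22/5
  d10 = d8/2 + d5 = 19
  d11 = d8 + d6*4 = 148/3
  d12 = d9 - d5/4 = 43/20
  d13 = d4/2 - d11 + d7 = -52/3
Walk from origin (0, 0):
  seg 1: right by d12 = 43/20 → (43/20, 0)
  seg 2: right by d11 = 148/3 → (3089/60, 0)
  seg 3: down by d10 = 19 → (3089/60, -19)
  seg 4: up by d7 = 27 → (3089/60, 8)
  seg 5: left by d10 = 19 → (1949/60, 8)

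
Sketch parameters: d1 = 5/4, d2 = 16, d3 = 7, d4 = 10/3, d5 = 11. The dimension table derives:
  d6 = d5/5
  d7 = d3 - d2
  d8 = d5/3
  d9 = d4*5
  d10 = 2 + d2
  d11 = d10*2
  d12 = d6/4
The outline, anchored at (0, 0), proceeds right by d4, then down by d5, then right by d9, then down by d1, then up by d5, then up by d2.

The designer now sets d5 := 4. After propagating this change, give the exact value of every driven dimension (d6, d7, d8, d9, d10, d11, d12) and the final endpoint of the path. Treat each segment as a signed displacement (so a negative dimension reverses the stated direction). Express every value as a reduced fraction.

Apply edit: d5 := 4
  d6 = d5/5 = 4/5
  d7 = d3 - d2 = -9
  d8 = d5/3 = 4/3
  d9 = d4*5 = 50/3
  d10 = 2 + d2 = 18
  d11 = d10*2 = 36
  d12 = d6/4 = 1/5
Walk from origin (0, 0):
  seg 1: right by d4 = 10/3 → (10/3, 0)
  seg 2: down by d5 = 4 → (10/3, -4)
  seg 3: right by d9 = 50/3 → (20, -4)
  seg 4: down by d1 = 5/4 → (20, -21/4)
  seg 5: up by d5 = 4 → (20, -5/4)
  seg 6: up by d2 = 16 → (20, 59/4)

d6 = 4/5
d7 = -9
d8 = 4/3
d9 = 50/3
d10 = 18
d11 = 36
d12 = 1/5
endpoint = (20, 59/4)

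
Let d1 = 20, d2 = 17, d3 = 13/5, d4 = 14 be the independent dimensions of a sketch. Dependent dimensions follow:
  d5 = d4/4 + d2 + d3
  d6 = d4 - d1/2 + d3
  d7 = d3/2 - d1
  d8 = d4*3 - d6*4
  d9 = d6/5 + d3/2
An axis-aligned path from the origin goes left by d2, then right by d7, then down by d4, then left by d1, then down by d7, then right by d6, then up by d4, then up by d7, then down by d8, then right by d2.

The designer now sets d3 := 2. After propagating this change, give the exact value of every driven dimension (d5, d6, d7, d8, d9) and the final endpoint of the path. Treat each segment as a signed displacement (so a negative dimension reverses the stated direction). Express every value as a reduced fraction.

d5 = 45/2
d6 = 6
d7 = -19
d8 = 18
d9 = 11/5
endpoint = (-33, -18)

Apply edit: d3 := 2
  d5 = d4/4 + d2 + d3 = 45/2
  d6 = d4 - d1/2 + d3 = 6
  d7 = d3/2 - d1 = -19
  d8 = d4*3 - d6*4 = 18
  d9 = d6/5 + d3/2 = 11/5
Walk from origin (0, 0):
  seg 1: left by d2 = 17 → (-17, 0)
  seg 2: right by d7 = -19 → (-36, 0)
  seg 3: down by d4 = 14 → (-36, -14)
  seg 4: left by d1 = 20 → (-56, -14)
  seg 5: down by d7 = -19 → (-56, 5)
  seg 6: right by d6 = 6 → (-50, 5)
  seg 7: up by d4 = 14 → (-50, 19)
  seg 8: up by d7 = -19 → (-50, 0)
  seg 9: down by d8 = 18 → (-50, -18)
  seg 10: right by d2 = 17 → (-33, -18)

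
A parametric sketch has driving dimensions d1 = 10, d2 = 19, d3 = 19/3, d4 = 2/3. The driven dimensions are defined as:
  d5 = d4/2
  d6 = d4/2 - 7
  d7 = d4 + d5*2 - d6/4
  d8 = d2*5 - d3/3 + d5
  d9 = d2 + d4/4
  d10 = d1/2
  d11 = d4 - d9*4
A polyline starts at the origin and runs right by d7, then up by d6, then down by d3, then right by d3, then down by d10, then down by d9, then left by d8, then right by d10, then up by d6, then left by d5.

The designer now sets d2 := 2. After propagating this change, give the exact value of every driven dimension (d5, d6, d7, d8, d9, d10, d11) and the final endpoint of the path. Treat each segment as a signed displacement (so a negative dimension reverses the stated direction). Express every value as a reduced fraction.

Apply edit: d2 := 2
  d5 = d4/2 = 1/3
  d6 = d4/2 - 7 = -20/3
  d7 = d4 + d5*2 - d6/4 = 3
  d8 = d2*5 - d3/3 + d5 = 74/9
  d9 = d2 + d4/4 = 13/6
  d10 = d1/2 = 5
  d11 = d4 - d9*4 = -8
Walk from origin (0, 0):
  seg 1: right by d7 = 3 → (3, 0)
  seg 2: up by d6 = -20/3 → (3, -20/3)
  seg 3: down by d3 = 19/3 → (3, -13)
  seg 4: right by d3 = 19/3 → (28/3, -13)
  seg 5: down by d10 = 5 → (28/3, -18)
  seg 6: down by d9 = 13/6 → (28/3, -121/6)
  seg 7: left by d8 = 74/9 → (10/9, -121/6)
  seg 8: right by d10 = 5 → (55/9, -121/6)
  seg 9: up by d6 = -20/3 → (55/9, -161/6)
  seg 10: left by d5 = 1/3 → (52/9, -161/6)

d5 = 1/3
d6 = -20/3
d7 = 3
d8 = 74/9
d9 = 13/6
d10 = 5
d11 = -8
endpoint = (52/9, -161/6)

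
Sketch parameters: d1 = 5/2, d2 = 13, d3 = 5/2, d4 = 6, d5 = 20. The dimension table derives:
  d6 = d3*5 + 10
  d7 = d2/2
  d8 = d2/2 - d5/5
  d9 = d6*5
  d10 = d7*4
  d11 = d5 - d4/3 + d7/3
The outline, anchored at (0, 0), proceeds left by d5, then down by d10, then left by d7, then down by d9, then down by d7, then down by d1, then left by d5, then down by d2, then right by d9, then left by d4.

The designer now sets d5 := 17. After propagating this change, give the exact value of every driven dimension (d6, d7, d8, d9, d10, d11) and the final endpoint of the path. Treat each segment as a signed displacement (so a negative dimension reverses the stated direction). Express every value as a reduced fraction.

d6 = 45/2
d7 = 13/2
d8 = 31/10
d9 = 225/2
d10 = 26
d11 = 103/6
endpoint = (66, -321/2)

Apply edit: d5 := 17
  d6 = d3*5 + 10 = 45/2
  d7 = d2/2 = 13/2
  d8 = d2/2 - d5/5 = 31/10
  d9 = d6*5 = 225/2
  d10 = d7*4 = 26
  d11 = d5 - d4/3 + d7/3 = 103/6
Walk from origin (0, 0):
  seg 1: left by d5 = 17 → (-17, 0)
  seg 2: down by d10 = 26 → (-17, -26)
  seg 3: left by d7 = 13/2 → (-47/2, -26)
  seg 4: down by d9 = 225/2 → (-47/2, -277/2)
  seg 5: down by d7 = 13/2 → (-47/2, -145)
  seg 6: down by d1 = 5/2 → (-47/2, -295/2)
  seg 7: left by d5 = 17 → (-81/2, -295/2)
  seg 8: down by d2 = 13 → (-81/2, -321/2)
  seg 9: right by d9 = 225/2 → (72, -321/2)
  seg 10: left by d4 = 6 → (66, -321/2)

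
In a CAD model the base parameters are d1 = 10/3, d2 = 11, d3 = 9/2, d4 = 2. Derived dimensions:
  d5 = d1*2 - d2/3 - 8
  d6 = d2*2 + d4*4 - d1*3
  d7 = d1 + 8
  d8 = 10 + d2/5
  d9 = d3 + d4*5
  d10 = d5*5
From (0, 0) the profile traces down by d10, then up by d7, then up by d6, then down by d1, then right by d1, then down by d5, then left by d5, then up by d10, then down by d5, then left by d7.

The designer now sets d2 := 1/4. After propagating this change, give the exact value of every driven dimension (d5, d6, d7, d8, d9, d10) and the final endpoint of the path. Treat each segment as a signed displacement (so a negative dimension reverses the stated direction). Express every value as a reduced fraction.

Apply edit: d2 := 1/4
  d5 = d1*2 - d2/3 - 8 = -17/12
  d6 = d2*2 + d4*4 - d1*3 = -3/2
  d7 = d1 + 8 = 34/3
  d8 = 10 + d2/5 = 201/20
  d9 = d3 + d4*5 = 29/2
  d10 = d5*5 = -85/12
Walk from origin (0, 0):
  seg 1: down by d10 = -85/12 → (0, 85/12)
  seg 2: up by d7 = 34/3 → (0, 221/12)
  seg 3: up by d6 = -3/2 → (0, 203/12)
  seg 4: down by d1 = 10/3 → (0, 163/12)
  seg 5: right by d1 = 10/3 → (10/3, 163/12)
  seg 6: down by d5 = -17/12 → (10/3, 15)
  seg 7: left by d5 = -17/12 → (19/4, 15)
  seg 8: up by d10 = -85/12 → (19/4, 95/12)
  seg 9: down by d5 = -17/12 → (19/4, 28/3)
  seg 10: left by d7 = 34/3 → (-79/12, 28/3)

d5 = -17/12
d6 = -3/2
d7 = 34/3
d8 = 201/20
d9 = 29/2
d10 = -85/12
endpoint = (-79/12, 28/3)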